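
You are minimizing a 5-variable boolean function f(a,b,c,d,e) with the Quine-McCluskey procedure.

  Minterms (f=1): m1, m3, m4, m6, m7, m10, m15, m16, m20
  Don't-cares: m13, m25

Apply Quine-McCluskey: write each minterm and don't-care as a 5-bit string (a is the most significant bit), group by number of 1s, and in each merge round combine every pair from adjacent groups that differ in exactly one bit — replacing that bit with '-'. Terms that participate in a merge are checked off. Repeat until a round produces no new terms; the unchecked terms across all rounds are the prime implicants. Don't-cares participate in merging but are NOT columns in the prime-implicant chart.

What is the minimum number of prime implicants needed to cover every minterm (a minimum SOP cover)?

5

Round 0: 00001✓ 00011✓ 00100✓ 00110✓ 00111✓ 01010 01101✓ 01111✓ 10000✓ 10100✓ 11001
Round 1: -0100 0-111 00-11 000-1 001-0 0011- 011-1 10-00
PIs = {-0100, 0-111, 00-11, 000-1, 001-0, 0011-, 01010, 011-1, 10-00, 11001}
Coverage chart:
  m1: 000-1 ←essential
  m3: 00-11,000-1
  m4: -0100,001-0
  m6: 001-0,0011-
  m7: 0-111,00-11,0011-
  m10: 01010 ←essential
  m15: 0-111,011-1
  m16: 10-00 ←essential
  m20: -0100,10-00
Essential: 000-1, 01010, 10-00
Petrick residual → 0-111, 001-0
Min cover (5 terms): a'cde + a'b'c'e + a'b'ce' + a'bc'de' + ab'd'e'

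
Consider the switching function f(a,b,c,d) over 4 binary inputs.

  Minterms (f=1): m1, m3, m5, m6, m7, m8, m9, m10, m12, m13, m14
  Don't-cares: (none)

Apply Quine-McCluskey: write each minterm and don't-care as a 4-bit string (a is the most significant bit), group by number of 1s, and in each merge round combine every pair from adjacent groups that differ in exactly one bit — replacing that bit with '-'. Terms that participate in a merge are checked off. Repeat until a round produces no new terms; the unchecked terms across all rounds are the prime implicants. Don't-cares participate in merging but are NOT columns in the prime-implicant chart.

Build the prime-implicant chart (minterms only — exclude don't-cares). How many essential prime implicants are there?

size-2^0 implicants → 0001(✓)  0011(✓)  0101(✓)  0110(✓)  0111(✓)  1000(✓)  1001(✓)  1010(✓)  1100(✓)  1101(✓)  1110(✓)
size-2^1 implicants → -001(✓)  -101(✓)  -110  0-01(✓)  0-11(✓)  00-1(✓)  01-1(✓)  011-  1-00(✓)  1-01(✓)  1-10(✓)  10-0(✓)  100-(✓)  11-0(✓)  110-(✓)
size-2^2 implicants → --01  0--1  1--0  1-0-
Unchecked terms (primes): --01, -110, 0--1, 011-, 1--0, 1-0-
Minterm coverage:
  m1 ⊆ --01,0--1
  m3 ⊆ 0--1 [E]
  m5 ⊆ --01,0--1
  m6 ⊆ -110,011-
  m7 ⊆ 0--1,011-
  m8 ⊆ 1--0,1-0-
  m9 ⊆ --01,1-0-
  m10 ⊆ 1--0 [E]
  m12 ⊆ 1--0,1-0-
  m13 ⊆ --01,1-0-
  m14 ⊆ -110,1--0
E = {0--1, 1--0}

2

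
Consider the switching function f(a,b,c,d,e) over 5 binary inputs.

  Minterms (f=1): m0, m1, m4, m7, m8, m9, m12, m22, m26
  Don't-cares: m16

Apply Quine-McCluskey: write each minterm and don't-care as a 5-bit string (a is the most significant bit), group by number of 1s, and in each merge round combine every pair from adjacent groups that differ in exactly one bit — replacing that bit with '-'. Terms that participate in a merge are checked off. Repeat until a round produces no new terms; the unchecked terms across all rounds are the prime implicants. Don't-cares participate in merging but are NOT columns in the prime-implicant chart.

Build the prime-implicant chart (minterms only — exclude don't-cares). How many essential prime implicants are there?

Round 0: 00000✓ 00001✓ 00100✓ 00111 01000✓ 01001✓ 01100✓ 10000✓ 10110 11010
Round 1: -0000 0-000✓ 0-001✓ 0-100✓ 00-00✓ 0000-✓ 01-00✓ 0100-✓
Round 2: 0--00 0-00-
PIs = {-0000, 0--00, 0-00-, 00111, 10110, 11010}
Coverage chart:
  m0: -0000,0--00,0-00-
  m1: 0-00- ←essential
  m4: 0--00 ←essential
  m7: 00111 ←essential
  m8: 0--00,0-00-
  m9: 0-00- ←essential
  m12: 0--00 ←essential
  m22: 10110 ←essential
  m26: 11010 ←essential
Essential: 0--00, 0-00-, 00111, 10110, 11010

5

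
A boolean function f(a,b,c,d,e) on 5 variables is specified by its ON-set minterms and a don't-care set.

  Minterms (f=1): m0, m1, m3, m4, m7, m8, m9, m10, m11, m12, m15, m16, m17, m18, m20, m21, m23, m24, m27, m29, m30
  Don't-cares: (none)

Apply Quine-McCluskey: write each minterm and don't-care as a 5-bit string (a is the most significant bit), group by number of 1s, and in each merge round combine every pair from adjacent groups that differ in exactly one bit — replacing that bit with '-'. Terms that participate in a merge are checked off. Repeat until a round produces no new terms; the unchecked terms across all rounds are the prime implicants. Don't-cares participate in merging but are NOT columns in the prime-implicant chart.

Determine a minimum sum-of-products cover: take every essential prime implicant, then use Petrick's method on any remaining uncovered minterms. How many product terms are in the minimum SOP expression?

[col 0] 00000*, 00001*, 00011*, 00100*, 00111*, 01000*, 01001*, 01010*, 01011*, 01100*, 01111*, 10000*, 10001*, 10010*, 10100*, 10101*, 10111*, 11000*, 11011*, 11101*, 11110
[col 1] -0000*, -0001*, -0100*, -0111, -1000*, -1011, 0-000*, 0-001*, 0-011*, 0-100*, 0-111*, 00-00*, 00-11*, 000-1*, 0000-*, 01-00*, 01-11*, 010-0*, 010-1*, 0100-*, 0101-*, 1-000*, 1-101, 10-00*, 10-01*, 100-0, 1000-*, 101-1, 1010-*
[col 2] --000, -0-00, -000-, 0--00, 0--11, 0-0-1, 0-00-, 010--, 10-0-
Prime implicants: --000, -0-00, -000-, -0111, -1011, 0--00, 0--11, 0-0-1, 0-00-, 010--, 1-101, 10-0-, 100-0, 101-1, 11110
PI chart (minterm → PIs covering it):
  0 | --000,-0-00,-000-,0--00,0-00-
  1 | -000-,0-0-1,0-00-
  3 | 0--11,0-0-1
  4 | -0-00,0--00
  7 | -0111,0--11
  8 | --000,0--00,0-00-,010--
  9 | 0-0-1,0-00-,010--
  10 | 010--  (sole → essential)
  11 | -1011,0--11,0-0-1,010--
  12 | 0--00  (sole → essential)
  15 | 0--11  (sole → essential)
  16 | --000,-0-00,-000-,10-0-,100-0
  17 | -000-,10-0-
  18 | 100-0  (sole → essential)
  20 | -0-00,10-0-
  21 | 1-101,10-0-,101-1
  23 | -0111,101-1
  24 | --000  (sole → essential)
  27 | -1011  (sole → essential)
  29 | 1-101  (sole → essential)
  30 | 11110  (sole → essential)
Essential prime implicants: --000, -1011, 0--00, 0--11, 010--, 1-101, 100-0, 11110
Petrick residual → -0-00, -000-, -0111
Minimum SOP uses 11 PIs: c'd'e' + b'd'e' + b'c'd' + b'cde + bc'de + a'd'e' + a'de + a'bc' + acd'e + ab'c'e' + abcde'

11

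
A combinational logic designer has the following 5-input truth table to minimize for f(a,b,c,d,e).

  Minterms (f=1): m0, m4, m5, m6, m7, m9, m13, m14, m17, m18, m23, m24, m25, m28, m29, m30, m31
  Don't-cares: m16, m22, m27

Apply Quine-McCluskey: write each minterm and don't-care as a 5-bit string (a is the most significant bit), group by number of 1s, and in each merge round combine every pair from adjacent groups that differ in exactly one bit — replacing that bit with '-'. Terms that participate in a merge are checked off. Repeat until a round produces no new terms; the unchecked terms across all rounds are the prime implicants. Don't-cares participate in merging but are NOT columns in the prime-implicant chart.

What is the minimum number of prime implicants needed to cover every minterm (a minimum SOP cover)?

8

[col 0] 00000*, 00100*, 00101*, 00110*, 00111*, 01001*, 01101*, 01110*, 10000*, 10001*, 10010*, 10110*, 10111*, 11000*, 11001*, 11011*, 11100*, 11101*, 11110*, 11111*
[col 1] -0000, -0110*, -0111*, -1001*, -1101*, -1110*, 0-101, 0-110*, 00-00, 001-0*, 001-1*, 0010-*, 0011-*, 01-01*, 1-000*, 1-001*, 1-110*, 1-111*, 10-10, 100-0, 1000-*, 1011-*, 11-00*, 11-01*, 11-11*, 110-1*, 1100-*, 111-0*, 111-1*, 1110-*, 1111-*
[col 2] --110, -011-, -1-01, 001--, 1-00-, 1-11-, 11--1, 11-0-, 111--
Prime implicants: --110, -0000, -011-, -1-01, 0-101, 00-00, 001--, 1-00-, 1-11-, 10-10, 100-0, 11--1, 11-0-, 111--
PI chart (minterm → PIs covering it):
  0 | -0000,00-00
  4 | 00-00,001--
  5 | 0-101,001--
  6 | --110,-011-,001--
  7 | -011-,001--
  9 | -1-01  (sole → essential)
  13 | -1-01,0-101
  14 | --110  (sole → essential)
  17 | 1-00-  (sole → essential)
  18 | 10-10,100-0
  23 | -011-,1-11-
  24 | 1-00-,11-0-
  25 | -1-01,1-00-,11--1,11-0-
  28 | 11-0-,111--
  29 | -1-01,11--1,11-0-,111--
  30 | --110,1-11-,111--
  31 | 1-11-,11--1,111--
Essential prime implicants: --110, -1-01, 1-00-
Petrick residual → -0000, -011-, 001--, 10-10, 111--
Minimum SOP uses 8 PIs: cde' + b'c'd'e' + b'cd + bd'e + a'b'c + ac'd' + ab'de' + abc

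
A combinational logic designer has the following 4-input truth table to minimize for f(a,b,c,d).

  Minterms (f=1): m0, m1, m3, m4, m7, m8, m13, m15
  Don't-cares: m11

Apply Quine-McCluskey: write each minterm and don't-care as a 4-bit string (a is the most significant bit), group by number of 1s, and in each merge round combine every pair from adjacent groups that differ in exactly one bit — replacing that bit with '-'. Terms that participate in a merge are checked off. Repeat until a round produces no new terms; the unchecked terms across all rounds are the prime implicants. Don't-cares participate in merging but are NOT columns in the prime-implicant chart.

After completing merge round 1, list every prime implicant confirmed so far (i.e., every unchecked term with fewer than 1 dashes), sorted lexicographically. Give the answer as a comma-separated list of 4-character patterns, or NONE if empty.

size-2^0 implicants → 0000(✓)  0001(✓)  0011(✓)  0100(✓)  0111(✓)  1000(✓)  1011(✓)  1101(✓)  1111(✓)
size-2^1 implicants → -000  -011(✓)  -111(✓)  0-00  0-11(✓)  00-1  000-  1-11(✓)  11-1
size-2^2 implicants → --11
Unchecked terms (primes): --11, -000, 0-00, 00-1, 000-, 11-1

NONE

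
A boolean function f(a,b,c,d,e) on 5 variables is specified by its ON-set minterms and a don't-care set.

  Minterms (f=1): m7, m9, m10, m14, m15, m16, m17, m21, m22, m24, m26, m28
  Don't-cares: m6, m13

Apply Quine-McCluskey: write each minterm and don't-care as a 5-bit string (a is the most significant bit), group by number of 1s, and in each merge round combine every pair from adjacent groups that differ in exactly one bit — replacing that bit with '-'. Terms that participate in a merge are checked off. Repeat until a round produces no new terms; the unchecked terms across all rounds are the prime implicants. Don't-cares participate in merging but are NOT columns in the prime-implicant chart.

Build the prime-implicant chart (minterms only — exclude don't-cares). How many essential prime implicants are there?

5

size-2^0 implicants → 00110(✓)  00111(✓)  01001(✓)  01010(✓)  01101(✓)  01110(✓)  01111(✓)  10000(✓)  10001(✓)  10101(✓)  10110(✓)  11000(✓)  11010(✓)  11100(✓)
size-2^1 implicants → -0110  -1010  0-110(✓)  0-111(✓)  0011-(✓)  01-01  01-10  011-1  0111-(✓)  1-000  10-01  1000-  11-00  110-0
size-2^2 implicants → 0-11-
Unchecked terms (primes): -0110, -1010, 0-11-, 01-01, 01-10, 011-1, 1-000, 10-01, 1000-, 11-00, 110-0
Minterm coverage:
  m7 ⊆ 0-11- [E]
  m9 ⊆ 01-01 [E]
  m10 ⊆ -1010,01-10
  m14 ⊆ 0-11-,01-10
  m15 ⊆ 0-11-,011-1
  m16 ⊆ 1-000,1000-
  m17 ⊆ 10-01,1000-
  m21 ⊆ 10-01 [E]
  m22 ⊆ -0110 [E]
  m24 ⊆ 1-000,11-00,110-0
  m26 ⊆ -1010,110-0
  m28 ⊆ 11-00 [E]
E = {-0110, 0-11-, 01-01, 10-01, 11-00}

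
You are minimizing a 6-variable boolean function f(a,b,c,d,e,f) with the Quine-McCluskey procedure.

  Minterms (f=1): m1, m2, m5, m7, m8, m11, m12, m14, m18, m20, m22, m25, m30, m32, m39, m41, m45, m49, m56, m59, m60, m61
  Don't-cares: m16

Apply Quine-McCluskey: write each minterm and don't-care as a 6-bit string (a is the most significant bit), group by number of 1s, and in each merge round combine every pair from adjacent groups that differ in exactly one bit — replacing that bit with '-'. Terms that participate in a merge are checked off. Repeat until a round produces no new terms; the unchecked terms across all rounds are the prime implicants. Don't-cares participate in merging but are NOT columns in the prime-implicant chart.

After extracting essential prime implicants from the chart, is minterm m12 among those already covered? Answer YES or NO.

Round 0: 000001✓ 000010✓ 000101✓ 000111✓ 001000✓ 001011 001100✓ 001110✓ 010000✓ 010010✓ 010100✓ 010110✓ 011001 011110✓ 100000 100111✓ 101001✓ 101101✓ 110001 111000✓ 111011 111100✓ 111101✓
Round 1: -00111 0-0010 0-1110 000-01 0001-1 001-00 0011-0 01-110 010-00✓ 010-10✓ 0100-0✓ 0101-0✓ 1-1101 101-01 111-00 11110-
Round 2: 010--0
PIs = {-00111, 0-0010, 0-1110, 000-01, 0001-1, 001-00, 001011, 0011-0, 01-110, 010--0, 011001, 1-1101, 100000, 101-01, 110001, 111-00, 111011, 11110-}
Coverage chart:
  m1: 000-01 ←essential
  m2: 0-0010 ←essential
  m5: 000-01,0001-1
  m7: -00111,0001-1
  m8: 001-00 ←essential
  m11: 001011 ←essential
  m12: 001-00,0011-0
  m14: 0-1110,0011-0
  m18: 0-0010,010--0
  m20: 010--0 ←essential
  m22: 01-110,010--0
  m25: 011001 ←essential
  m30: 0-1110,01-110
  m32: 100000 ←essential
  m39: -00111 ←essential
  m41: 101-01 ←essential
  m45: 1-1101,101-01
  m49: 110001 ←essential
  m56: 111-00 ←essential
  m59: 111011 ←essential
  m60: 111-00,11110-
  m61: 1-1101,11110-
Essential: -00111, 0-0010, 000-01, 001-00, 001011, 010--0, 011001, 100000, 101-01, 110001, 111-00, 111011

YES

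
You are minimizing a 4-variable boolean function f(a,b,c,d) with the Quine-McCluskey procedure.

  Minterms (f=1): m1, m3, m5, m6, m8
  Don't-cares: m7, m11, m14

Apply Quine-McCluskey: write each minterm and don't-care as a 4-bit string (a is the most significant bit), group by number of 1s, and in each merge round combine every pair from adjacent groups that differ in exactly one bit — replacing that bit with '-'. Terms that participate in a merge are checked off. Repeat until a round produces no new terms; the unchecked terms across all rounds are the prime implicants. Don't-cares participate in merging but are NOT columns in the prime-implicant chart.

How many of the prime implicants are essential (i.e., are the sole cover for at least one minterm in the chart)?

[col 0] 0001*, 0011*, 0101*, 0110*, 0111*, 1000, 1011*, 1110*
[col 1] -011, -110, 0-01*, 0-11*, 00-1*, 01-1*, 011-
[col 2] 0--1
Prime implicants: -011, -110, 0--1, 011-, 1000
PI chart (minterm → PIs covering it):
  1 | 0--1  (sole → essential)
  3 | -011,0--1
  5 | 0--1  (sole → essential)
  6 | -110,011-
  8 | 1000  (sole → essential)
Essential prime implicants: 0--1, 1000

2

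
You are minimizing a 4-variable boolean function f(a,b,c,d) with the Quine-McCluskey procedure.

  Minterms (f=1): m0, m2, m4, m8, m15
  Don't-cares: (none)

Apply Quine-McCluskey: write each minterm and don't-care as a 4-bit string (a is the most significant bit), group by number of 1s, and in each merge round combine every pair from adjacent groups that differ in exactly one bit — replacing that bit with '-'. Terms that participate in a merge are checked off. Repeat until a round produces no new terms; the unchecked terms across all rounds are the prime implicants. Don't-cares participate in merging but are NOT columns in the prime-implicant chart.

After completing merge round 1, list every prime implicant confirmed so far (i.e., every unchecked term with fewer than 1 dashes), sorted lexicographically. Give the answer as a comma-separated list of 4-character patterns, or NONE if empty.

1111

[col 0] 0000*, 0010*, 0100*, 1000*, 1111
[col 1] -000, 0-00, 00-0
Prime implicants: -000, 0-00, 00-0, 1111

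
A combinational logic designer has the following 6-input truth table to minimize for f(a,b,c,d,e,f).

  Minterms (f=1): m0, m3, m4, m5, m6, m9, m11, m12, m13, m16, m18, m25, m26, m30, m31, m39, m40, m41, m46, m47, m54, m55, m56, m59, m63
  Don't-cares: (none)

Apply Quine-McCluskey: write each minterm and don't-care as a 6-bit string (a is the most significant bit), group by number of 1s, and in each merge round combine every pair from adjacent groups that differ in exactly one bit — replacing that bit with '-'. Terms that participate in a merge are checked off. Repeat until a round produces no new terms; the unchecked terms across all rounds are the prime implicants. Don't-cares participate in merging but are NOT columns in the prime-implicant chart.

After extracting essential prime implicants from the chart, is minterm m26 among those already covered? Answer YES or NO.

Round 0: 000000✓ 000011✓ 000100✓ 000101✓ 000110✓ 001001✓ 001011✓ 001100✓ 001101✓ 010000✓ 010010✓ 011001✓ 011010✓ 011110✓ 011111✓ 100111✓ 101000✓ 101001✓ 101110✓ 101111✓ 110110✓ 110111✓ 111000✓ 111011✓ 111111✓
Round 1: -01001 -11111 0-0000 0-1001 00-011 00-100✓ 00-101✓ 000-00 0001-0 00010-✓ 001-01 0010-1 00110-✓ 01-010 0100-0 011-10 01111- 1-0111✓ 1-1000 1-1111✓ 10-111✓ 10100- 10111- 11-111✓ 11011- 111-11
Round 2: 00-10- 1--111
PIs = {-01001, -11111, 0-0000, 0-1001, 00-011, 00-10-, 000-00, 0001-0, 001-01, 0010-1, 01-010, 0100-0, 011-10, 01111-, 1--111, 1-1000, 10100-, 10111-, 11011-, 111-11}
Coverage chart:
  m0: 0-0000,000-00
  m3: 00-011 ←essential
  m4: 00-10-,000-00,0001-0
  m5: 00-10- ←essential
  m6: 0001-0 ←essential
  m9: -01001,0-1001,001-01,0010-1
  m11: 00-011,0010-1
  m12: 00-10- ←essential
  m13: 00-10-,001-01
  m16: 0-0000,0100-0
  m18: 01-010,0100-0
  m25: 0-1001 ←essential
  m26: 01-010,011-10
  m30: 011-10,01111-
  m31: -11111,01111-
  m39: 1--111 ←essential
  m40: 1-1000,10100-
  m41: -01001,10100-
  m46: 10111- ←essential
  m47: 1--111,10111-
  m54: 11011- ←essential
  m55: 1--111,11011-
  m56: 1-1000 ←essential
  m59: 111-11 ←essential
  m63: -11111,1--111,111-11
Essential: 0-1001, 00-011, 00-10-, 0001-0, 1--111, 1-1000, 10111-, 11011-, 111-11

NO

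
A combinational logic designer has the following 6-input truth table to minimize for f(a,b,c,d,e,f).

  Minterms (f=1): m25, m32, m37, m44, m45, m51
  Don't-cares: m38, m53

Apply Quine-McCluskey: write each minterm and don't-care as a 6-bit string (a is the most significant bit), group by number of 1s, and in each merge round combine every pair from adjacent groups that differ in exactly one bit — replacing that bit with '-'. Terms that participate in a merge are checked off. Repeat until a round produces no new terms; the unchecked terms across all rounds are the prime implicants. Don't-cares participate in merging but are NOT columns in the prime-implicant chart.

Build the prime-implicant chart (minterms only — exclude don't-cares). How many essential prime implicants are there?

4

[col 0] 011001, 100000, 100101*, 100110, 101100*, 101101*, 110011, 110101*
[col 1] 1-0101, 10-101, 10110-
Prime implicants: 011001, 1-0101, 10-101, 100000, 100110, 10110-, 110011
PI chart (minterm → PIs covering it):
  25 | 011001  (sole → essential)
  32 | 100000  (sole → essential)
  37 | 1-0101,10-101
  44 | 10110-  (sole → essential)
  45 | 10-101,10110-
  51 | 110011  (sole → essential)
Essential prime implicants: 011001, 100000, 10110-, 110011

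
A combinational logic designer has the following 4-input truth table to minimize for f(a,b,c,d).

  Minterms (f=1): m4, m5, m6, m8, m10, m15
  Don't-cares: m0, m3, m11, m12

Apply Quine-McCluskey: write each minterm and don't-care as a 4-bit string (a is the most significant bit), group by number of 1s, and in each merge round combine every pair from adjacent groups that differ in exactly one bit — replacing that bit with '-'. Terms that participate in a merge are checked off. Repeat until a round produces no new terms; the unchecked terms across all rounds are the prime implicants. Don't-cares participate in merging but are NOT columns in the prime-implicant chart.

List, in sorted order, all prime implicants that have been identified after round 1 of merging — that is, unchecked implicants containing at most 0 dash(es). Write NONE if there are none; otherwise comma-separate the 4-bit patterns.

[col 0] 0000*, 0011*, 0100*, 0101*, 0110*, 1000*, 1010*, 1011*, 1100*, 1111*
[col 1] -000*, -011, -100*, 0-00*, 01-0, 010-, 1-00*, 1-11, 10-0, 101-
[col 2] --00
Prime implicants: --00, -011, 01-0, 010-, 1-11, 10-0, 101-

NONE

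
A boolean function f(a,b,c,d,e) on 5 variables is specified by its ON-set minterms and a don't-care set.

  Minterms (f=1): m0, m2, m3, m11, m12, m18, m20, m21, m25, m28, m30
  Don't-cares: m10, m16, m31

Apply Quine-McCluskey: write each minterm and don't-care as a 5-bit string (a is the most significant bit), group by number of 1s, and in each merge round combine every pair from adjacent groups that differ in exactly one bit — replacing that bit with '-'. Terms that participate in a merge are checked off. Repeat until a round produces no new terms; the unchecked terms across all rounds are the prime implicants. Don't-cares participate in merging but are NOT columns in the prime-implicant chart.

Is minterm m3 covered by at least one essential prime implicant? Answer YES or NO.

size-2^0 implicants → 00000(✓)  00010(✓)  00011(✓)  01010(✓)  01011(✓)  01100(✓)  10000(✓)  10010(✓)  10100(✓)  10101(✓)  11001  11100(✓)  11110(✓)  11111(✓)
size-2^1 implicants → -0000(✓)  -0010(✓)  -1100  0-010(✓)  0-011(✓)  000-0(✓)  0001-(✓)  0101-(✓)  1-100  10-00  100-0(✓)  1010-  111-0  1111-
size-2^2 implicants → -00-0  0-01-
Unchecked terms (primes): -00-0, -1100, 0-01-, 1-100, 10-00, 1010-, 11001, 111-0, 1111-
Minterm coverage:
  m0 ⊆ -00-0 [E]
  m2 ⊆ -00-0,0-01-
  m3 ⊆ 0-01- [E]
  m11 ⊆ 0-01- [E]
  m12 ⊆ -1100 [E]
  m18 ⊆ -00-0 [E]
  m20 ⊆ 1-100,10-00,1010-
  m21 ⊆ 1010- [E]
  m25 ⊆ 11001 [E]
  m28 ⊆ -1100,1-100,111-0
  m30 ⊆ 111-0,1111-
E = {-00-0, -1100, 0-01-, 1010-, 11001}

YES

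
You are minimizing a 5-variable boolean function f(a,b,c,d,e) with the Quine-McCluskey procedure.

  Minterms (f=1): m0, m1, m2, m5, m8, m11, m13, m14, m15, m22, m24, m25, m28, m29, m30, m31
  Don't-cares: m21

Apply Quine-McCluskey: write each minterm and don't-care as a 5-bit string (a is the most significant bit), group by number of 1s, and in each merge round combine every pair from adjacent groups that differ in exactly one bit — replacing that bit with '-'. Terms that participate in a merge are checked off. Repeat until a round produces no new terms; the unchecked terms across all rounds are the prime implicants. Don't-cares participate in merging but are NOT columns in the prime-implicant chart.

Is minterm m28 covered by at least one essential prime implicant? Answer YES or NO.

YES

size-2^0 implicants → 00000(✓)  00001(✓)  00010(✓)  00101(✓)  01000(✓)  01011(✓)  01101(✓)  01110(✓)  01111(✓)  10101(✓)  10110(✓)  11000(✓)  11001(✓)  11100(✓)  11101(✓)  11110(✓)  11111(✓)
size-2^1 implicants → -0101(✓)  -1000  -1101(✓)  -1110(✓)  -1111(✓)  0-000  0-101(✓)  00-01  000-0  0000-  01-11  011-1(✓)  0111-(✓)  1-101(✓)  1-110  11-00(✓)  11-01(✓)  1100-(✓)  111-0(✓)  111-1(✓)  1110-(✓)  1111-(✓)
size-2^2 implicants → --101  -11-1  -111-  11-0-  111--
Unchecked terms (primes): --101, -1000, -11-1, -111-, 0-000, 00-01, 000-0, 0000-, 01-11, 1-110, 11-0-, 111--
Minterm coverage:
  m0 ⊆ 0-000,000-0,0000-
  m1 ⊆ 00-01,0000-
  m2 ⊆ 000-0 [E]
  m5 ⊆ --101,00-01
  m8 ⊆ -1000,0-000
  m11 ⊆ 01-11 [E]
  m13 ⊆ --101,-11-1
  m14 ⊆ -111- [E]
  m15 ⊆ -11-1,-111-,01-11
  m22 ⊆ 1-110 [E]
  m24 ⊆ -1000,11-0-
  m25 ⊆ 11-0- [E]
  m28 ⊆ 11-0-,111--
  m29 ⊆ --101,-11-1,11-0-,111--
  m30 ⊆ -111-,1-110,111--
  m31 ⊆ -11-1,-111-,111--
E = {-111-, 000-0, 01-11, 1-110, 11-0-}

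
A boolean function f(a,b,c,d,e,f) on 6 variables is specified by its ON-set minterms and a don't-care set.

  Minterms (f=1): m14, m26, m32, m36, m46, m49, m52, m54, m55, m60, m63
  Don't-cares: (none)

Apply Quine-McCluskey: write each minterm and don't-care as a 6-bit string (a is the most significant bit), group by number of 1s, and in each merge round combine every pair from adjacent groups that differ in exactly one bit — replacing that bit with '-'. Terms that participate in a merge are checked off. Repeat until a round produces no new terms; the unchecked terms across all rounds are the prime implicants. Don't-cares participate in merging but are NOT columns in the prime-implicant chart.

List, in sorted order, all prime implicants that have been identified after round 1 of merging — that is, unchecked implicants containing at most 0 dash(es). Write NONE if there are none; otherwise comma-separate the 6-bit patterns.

size-2^0 implicants → 001110(✓)  011010  100000(✓)  100100(✓)  101110(✓)  110001  110100(✓)  110110(✓)  110111(✓)  111100(✓)  111111(✓)
size-2^1 implicants → -01110  1-0100  100-00  11-100  11-111  1101-0  11011-
Unchecked terms (primes): -01110, 011010, 1-0100, 100-00, 11-100, 11-111, 110001, 1101-0, 11011-

011010, 110001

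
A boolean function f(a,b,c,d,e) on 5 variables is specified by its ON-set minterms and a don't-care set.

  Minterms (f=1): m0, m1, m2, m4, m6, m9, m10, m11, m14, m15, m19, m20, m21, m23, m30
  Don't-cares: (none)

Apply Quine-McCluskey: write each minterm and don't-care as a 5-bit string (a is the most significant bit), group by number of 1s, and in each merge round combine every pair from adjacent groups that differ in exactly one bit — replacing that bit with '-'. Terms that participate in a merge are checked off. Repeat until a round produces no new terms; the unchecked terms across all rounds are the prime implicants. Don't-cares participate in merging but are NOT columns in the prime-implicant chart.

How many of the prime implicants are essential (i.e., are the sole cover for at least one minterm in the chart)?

size-2^0 implicants → 00000(✓)  00001(✓)  00010(✓)  00100(✓)  00110(✓)  01001(✓)  01010(✓)  01011(✓)  01110(✓)  01111(✓)  10011(✓)  10100(✓)  10101(✓)  10111(✓)  11110(✓)
size-2^1 implicants → -0100  -1110  0-001  0-010(✓)  0-110(✓)  00-00(✓)  00-10(✓)  000-0(✓)  0000-  001-0(✓)  01-10(✓)  01-11(✓)  010-1  0101-(✓)  0111-(✓)  10-11  101-1  1010-
size-2^2 implicants → 0--10  00--0  01-1-
Unchecked terms (primes): -0100, -1110, 0--10, 0-001, 00--0, 0000-, 01-1-, 010-1, 10-11, 101-1, 1010-
Minterm coverage:
  m0 ⊆ 00--0,0000-
  m1 ⊆ 0-001,0000-
  m2 ⊆ 0--10,00--0
  m4 ⊆ -0100,00--0
  m6 ⊆ 0--10,00--0
  m9 ⊆ 0-001,010-1
  m10 ⊆ 0--10,01-1-
  m11 ⊆ 01-1-,010-1
  m14 ⊆ -1110,0--10,01-1-
  m15 ⊆ 01-1- [E]
  m19 ⊆ 10-11 [E]
  m20 ⊆ -0100,1010-
  m21 ⊆ 101-1,1010-
  m23 ⊆ 10-11,101-1
  m30 ⊆ -1110 [E]
E = {-1110, 01-1-, 10-11}

3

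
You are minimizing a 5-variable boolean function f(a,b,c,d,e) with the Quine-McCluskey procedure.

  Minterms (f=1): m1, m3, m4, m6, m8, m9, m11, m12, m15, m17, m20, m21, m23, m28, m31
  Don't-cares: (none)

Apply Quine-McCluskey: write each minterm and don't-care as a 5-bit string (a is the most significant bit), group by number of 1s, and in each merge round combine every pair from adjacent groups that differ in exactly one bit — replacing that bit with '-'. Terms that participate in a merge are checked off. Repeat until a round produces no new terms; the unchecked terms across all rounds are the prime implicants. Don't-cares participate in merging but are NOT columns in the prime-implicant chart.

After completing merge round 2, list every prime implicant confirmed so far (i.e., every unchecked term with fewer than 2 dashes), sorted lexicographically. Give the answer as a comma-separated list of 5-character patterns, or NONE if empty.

-0001, -1111, 001-0, 01-00, 01-11, 0100-, 1-111, 10-01, 101-1, 1010-

size-2^0 implicants → 00001(✓)  00011(✓)  00100(✓)  00110(✓)  01000(✓)  01001(✓)  01011(✓)  01100(✓)  01111(✓)  10001(✓)  10100(✓)  10101(✓)  10111(✓)  11100(✓)  11111(✓)
size-2^1 implicants → -0001  -0100(✓)  -1100(✓)  -1111  0-001(✓)  0-011(✓)  0-100(✓)  000-1(✓)  001-0  01-00  01-11  010-1(✓)  0100-  1-100(✓)  1-111  10-01  101-1  1010-
size-2^2 implicants → --100  0-0-1
Unchecked terms (primes): --100, -0001, -1111, 0-0-1, 001-0, 01-00, 01-11, 0100-, 1-111, 10-01, 101-1, 1010-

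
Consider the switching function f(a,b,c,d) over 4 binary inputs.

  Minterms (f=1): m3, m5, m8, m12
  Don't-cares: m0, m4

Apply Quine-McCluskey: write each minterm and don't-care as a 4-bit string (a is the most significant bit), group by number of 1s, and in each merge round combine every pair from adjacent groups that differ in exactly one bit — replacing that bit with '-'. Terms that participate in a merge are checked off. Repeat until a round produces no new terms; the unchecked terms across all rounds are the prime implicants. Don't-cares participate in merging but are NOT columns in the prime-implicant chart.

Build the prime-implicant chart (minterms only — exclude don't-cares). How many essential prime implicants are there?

3

[col 0] 0000*, 0011, 0100*, 0101*, 1000*, 1100*
[col 1] -000*, -100*, 0-00*, 010-, 1-00*
[col 2] --00
Prime implicants: --00, 0011, 010-
PI chart (minterm → PIs covering it):
  3 | 0011  (sole → essential)
  5 | 010-  (sole → essential)
  8 | --00  (sole → essential)
  12 | --00  (sole → essential)
Essential prime implicants: --00, 0011, 010-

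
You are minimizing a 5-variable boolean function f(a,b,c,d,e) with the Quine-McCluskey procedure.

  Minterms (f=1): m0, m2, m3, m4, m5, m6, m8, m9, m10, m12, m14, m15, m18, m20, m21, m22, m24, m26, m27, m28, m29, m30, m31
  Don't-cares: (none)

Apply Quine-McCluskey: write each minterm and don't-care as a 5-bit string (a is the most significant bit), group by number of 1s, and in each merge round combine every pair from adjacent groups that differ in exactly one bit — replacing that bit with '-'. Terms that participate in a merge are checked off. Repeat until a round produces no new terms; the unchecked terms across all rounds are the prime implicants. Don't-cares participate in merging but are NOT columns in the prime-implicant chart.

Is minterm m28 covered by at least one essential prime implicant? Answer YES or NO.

YES

size-2^0 implicants → 00000(✓)  00010(✓)  00011(✓)  00100(✓)  00101(✓)  00110(✓)  01000(✓)  01001(✓)  01010(✓)  01100(✓)  01110(✓)  01111(✓)  10010(✓)  10100(✓)  10101(✓)  10110(✓)  11000(✓)  11010(✓)  11011(✓)  11100(✓)  11101(✓)  11110(✓)  11111(✓)
size-2^1 implicants → -0010(✓)  -0100(✓)  -0101(✓)  -0110(✓)  -1000(✓)  -1010(✓)  -1100(✓)  -1110(✓)  -1111(✓)  0-000(✓)  0-010(✓)  0-100(✓)  0-110(✓)  00-00(✓)  00-10(✓)  000-0(✓)  0001-  001-0(✓)  0010-(✓)  01-00(✓)  01-10(✓)  010-0(✓)  0100-  011-0(✓)  0111-(✓)  1-010(✓)  1-100(✓)  1-101(✓)  1-110(✓)  10-10(✓)  101-0(✓)  1010-(✓)  11-00(✓)  11-10(✓)  11-11(✓)  110-0(✓)  1101-(✓)  111-0(✓)  111-1(✓)  1110-(✓)  1111-(✓)
size-2^2 implicants → --010(✓)  --100(✓)  --110(✓)  -0-10(✓)  -01-0(✓)  -010-  -1-00(✓)  -1-10(✓)  -10-0(✓)  -11-0(✓)  -111-  0--00(✓)  0--10(✓)  0-0-0(✓)  0-1-0(✓)  00--0(✓)  01--0(✓)  1--10(✓)  1-1-0(✓)  1-10-  11--0(✓)  11-1-  111--
size-2^3 implicants → ---10  --1-0  -1--0  0---0
Unchecked terms (primes): ---10, --1-0, -010-, -1--0, -111-, 0---0, 0001-, 0100-, 1-10-, 11-1-, 111--
Minterm coverage:
  m0 ⊆ 0---0 [E]
  m2 ⊆ ---10,0---0,0001-
  m3 ⊆ 0001- [E]
  m4 ⊆ --1-0,-010-,0---0
  m5 ⊆ -010- [E]
  m6 ⊆ ---10,--1-0,0---0
  m8 ⊆ -1--0,0---0,0100-
  m9 ⊆ 0100- [E]
  m10 ⊆ ---10,-1--0,0---0
  m12 ⊆ --1-0,-1--0,0---0
  m14 ⊆ ---10,--1-0,-1--0,-111-,0---0
  m15 ⊆ -111- [E]
  m18 ⊆ ---10 [E]
  m20 ⊆ --1-0,-010-,1-10-
  m21 ⊆ -010-,1-10-
  m22 ⊆ ---10,--1-0
  m24 ⊆ -1--0 [E]
  m26 ⊆ ---10,-1--0,11-1-
  m27 ⊆ 11-1- [E]
  m28 ⊆ --1-0,-1--0,1-10-,111--
  m29 ⊆ 1-10-,111--
  m30 ⊆ ---10,--1-0,-1--0,-111-,11-1-,111--
  m31 ⊆ -111-,11-1-,111--
E = {---10, -010-, -1--0, -111-, 0---0, 0001-, 0100-, 11-1-}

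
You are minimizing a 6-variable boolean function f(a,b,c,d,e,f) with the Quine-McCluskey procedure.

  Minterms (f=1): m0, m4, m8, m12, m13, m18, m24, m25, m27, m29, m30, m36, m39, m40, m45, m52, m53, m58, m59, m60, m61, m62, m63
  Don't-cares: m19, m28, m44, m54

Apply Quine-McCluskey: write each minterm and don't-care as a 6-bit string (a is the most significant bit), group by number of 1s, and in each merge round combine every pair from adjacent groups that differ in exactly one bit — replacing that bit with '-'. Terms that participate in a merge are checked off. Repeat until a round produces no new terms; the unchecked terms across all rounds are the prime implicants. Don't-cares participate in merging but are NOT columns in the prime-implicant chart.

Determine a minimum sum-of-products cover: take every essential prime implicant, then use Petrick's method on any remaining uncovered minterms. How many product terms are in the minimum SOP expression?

Round 0: 000000✓ 000100✓ 001000✓ 001100✓ 001101✓ 010010✓ 010011✓ 011000✓ 011001✓ 011011✓ 011100✓ 011101✓ 011110✓ 100100✓ 100111 101000✓ 101100✓ 101101✓ 110100✓ 110101✓ 110110✓ 111010✓ 111011✓ 111100✓ 111101✓ 111110✓ 111111✓
Round 1: -00100✓ -01000✓ -01100✓ -01101✓ -11011 -11100✓ -11101✓ -11110✓ 0-1000✓ 0-1100✓ 0-1101✓ 00-000✓ 00-100✓ 000-00✓ 001-00✓ 00110-✓ 01-011 01001- 011-00✓ 011-01✓ 0110-1 01100-✓ 0111-0✓ 01110-✓ 1-0100✓ 1-1100✓ 1-1101✓ 10-100✓ 101-00✓ 10110-✓ 11-100✓ 11-101✓ 11-110✓ 1101-0✓ 11010-✓ 111-10✓ 111-11✓ 11101-✓ 1111-0✓ 1111-1✓ 11110-✓ 11111-✓
Round 2: --1100✓ --1101✓ -0-100 -01-00 -0110-✓ -111-0 -1110-✓ 0-1-00 0-110-✓ 00--00 011-0- 1--100 1-110-✓ 11-1-0 11-10- 111-1- 1111--
Round 3: --110-
PIs = {--110-, -0-100, -01-00, -11011, -111-0, 0-1-00, 00--00, 01-011, 01001-, 011-0-, 0110-1, 1--100, 100111, 11-1-0, 11-10-, 111-1-, 1111--}
Coverage chart:
  m0: 00--00 ←essential
  m4: -0-100,00--00
  m8: -01-00,0-1-00,00--00
  m12: --110-,-0-100,-01-00,0-1-00,00--00
  m13: --110- ←essential
  m18: 01001- ←essential
  m24: 0-1-00,011-0-
  m25: 011-0-,0110-1
  m27: -11011,01-011,0110-1
  m29: --110-,011-0-
  m30: -111-0 ←essential
  m36: -0-100,1--100
  m39: 100111 ←essential
  m40: -01-00 ←essential
  m45: --110- ←essential
  m52: 1--100,11-1-0,11-10-
  m53: 11-10- ←essential
  m58: 111-1- ←essential
  m59: -11011,111-1-
  m60: --110-,-111-0,1--100,11-1-0,11-10-,1111--
  m61: --110-,11-10-,1111--
  m62: -111-0,11-1-0,111-1-,1111--
  m63: 111-1-,1111--
Essential: --110-, -01-00, -111-0, 00--00, 01001-, 100111, 11-10-, 111-1-
Petrick residual → -0-100, -11011, 011-0-
Min cover (11 terms): cde' + b'de'f' + b'ce'f' + bcd'ef + bcdf' + a'b'e'f' + a'bc'd'e + a'bce' + ab'c'def + abde' + abce

11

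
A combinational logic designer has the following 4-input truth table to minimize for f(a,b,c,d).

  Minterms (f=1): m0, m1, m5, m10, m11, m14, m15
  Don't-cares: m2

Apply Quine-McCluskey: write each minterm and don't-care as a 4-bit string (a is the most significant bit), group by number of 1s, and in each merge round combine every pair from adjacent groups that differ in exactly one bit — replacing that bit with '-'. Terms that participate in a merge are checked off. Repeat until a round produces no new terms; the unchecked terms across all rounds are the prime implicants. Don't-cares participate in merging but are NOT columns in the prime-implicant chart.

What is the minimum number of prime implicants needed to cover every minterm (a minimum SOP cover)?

3

size-2^0 implicants → 0000(✓)  0001(✓)  0010(✓)  0101(✓)  1010(✓)  1011(✓)  1110(✓)  1111(✓)
size-2^1 implicants → -010  0-01  00-0  000-  1-10(✓)  1-11(✓)  101-(✓)  111-(✓)
size-2^2 implicants → 1-1-
Unchecked terms (primes): -010, 0-01, 00-0, 000-, 1-1-
Minterm coverage:
  m0 ⊆ 00-0,000-
  m1 ⊆ 0-01,000-
  m5 ⊆ 0-01 [E]
  m10 ⊆ -010,1-1-
  m11 ⊆ 1-1- [E]
  m14 ⊆ 1-1- [E]
  m15 ⊆ 1-1- [E]
E = {0-01, 1-1-}
Petrick residual → 00-0
Cover = a'c'd + a'b'd' + ac  |cover|=3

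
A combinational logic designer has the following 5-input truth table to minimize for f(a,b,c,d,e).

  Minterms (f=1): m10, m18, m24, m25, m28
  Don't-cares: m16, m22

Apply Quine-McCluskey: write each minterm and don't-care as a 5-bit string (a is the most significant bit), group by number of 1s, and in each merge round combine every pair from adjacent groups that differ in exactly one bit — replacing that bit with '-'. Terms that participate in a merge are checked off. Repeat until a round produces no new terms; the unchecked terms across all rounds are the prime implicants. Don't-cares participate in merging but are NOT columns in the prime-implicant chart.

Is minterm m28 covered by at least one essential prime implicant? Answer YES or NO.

YES

[col 0] 01010, 10000*, 10010*, 10110*, 11000*, 11001*, 11100*
[col 1] 1-000, 10-10, 100-0, 11-00, 1100-
Prime implicants: 01010, 1-000, 10-10, 100-0, 11-00, 1100-
PI chart (minterm → PIs covering it):
  10 | 01010  (sole → essential)
  18 | 10-10,100-0
  24 | 1-000,11-00,1100-
  25 | 1100-  (sole → essential)
  28 | 11-00  (sole → essential)
Essential prime implicants: 01010, 11-00, 1100-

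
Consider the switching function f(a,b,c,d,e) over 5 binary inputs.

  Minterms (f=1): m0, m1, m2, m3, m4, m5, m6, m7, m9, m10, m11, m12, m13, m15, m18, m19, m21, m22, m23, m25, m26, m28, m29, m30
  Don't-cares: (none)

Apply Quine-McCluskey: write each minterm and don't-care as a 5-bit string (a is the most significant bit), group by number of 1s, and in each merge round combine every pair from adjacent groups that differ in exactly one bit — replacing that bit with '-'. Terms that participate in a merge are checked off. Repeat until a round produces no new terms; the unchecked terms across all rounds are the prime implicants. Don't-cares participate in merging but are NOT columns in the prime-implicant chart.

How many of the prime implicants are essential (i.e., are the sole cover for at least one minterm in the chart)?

4

size-2^0 implicants → 00000(✓)  00001(✓)  00010(✓)  00011(✓)  00100(✓)  00101(✓)  00110(✓)  00111(✓)  01001(✓)  01010(✓)  01011(✓)  01100(✓)  01101(✓)  01111(✓)  10010(✓)  10011(✓)  10101(✓)  10110(✓)  10111(✓)  11001(✓)  11010(✓)  11100(✓)  11101(✓)  11110(✓)
size-2^1 implicants → -0010(✓)  -0011(✓)  -0101(✓)  -0110(✓)  -0111(✓)  -1001(✓)  -1010(✓)  -1100(✓)  -1101(✓)  0-001(✓)  0-010(✓)  0-011(✓)  0-100(✓)  0-101(✓)  0-111(✓)  00-00(✓)  00-01(✓)  00-10(✓)  00-11(✓)  000-0(✓)  000-1(✓)  0000-(✓)  0001-(✓)  001-0(✓)  001-1(✓)  0010-(✓)  0011-(✓)  01-01(✓)  01-11(✓)  010-1(✓)  0101-(✓)  011-1(✓)  0110-(✓)  1-010(✓)  1-101(✓)  1-110(✓)  10-10(✓)  10-11(✓)  1001-(✓)  101-1(✓)  1011-(✓)  11-01(✓)  11-10(✓)  111-0  1110-(✓)
size-2^2 implicants → --010  --101  -0-10(✓)  -0-11(✓)  -001-(✓)  -01-1  -011-(✓)  -1-01  -110-  0--01(✓)  0--11(✓)  0-0-1(✓)  0-01-  0-1-1(✓)  0-10-  00--0(✓)  00--1(✓)  00-0-(✓)  00-1-(✓)  000--(✓)  001--(✓)  01--1(✓)  1--10  10-1-(✓)
size-2^3 implicants → -0-1-  0---1  00---
Unchecked terms (primes): --010, --101, -0-1-, -01-1, -1-01, -110-, 0---1, 0-01-, 0-10-, 00---, 1--10, 111-0
Minterm coverage:
  m0 ⊆ 00--- [E]
  m1 ⊆ 0---1,00---
  m2 ⊆ --010,-0-1-,0-01-,00---
  m3 ⊆ -0-1-,0---1,0-01-,00---
  m4 ⊆ 0-10-,00---
  m5 ⊆ --101,-01-1,0---1,0-10-,00---
  m6 ⊆ -0-1-,00---
  m7 ⊆ -0-1-,-01-1,0---1,00---
  m9 ⊆ -1-01,0---1
  m10 ⊆ --010,0-01-
  m11 ⊆ 0---1,0-01-
  m12 ⊆ -110-,0-10-
  m13 ⊆ --101,-1-01,-110-,0---1,0-10-
  m15 ⊆ 0---1 [E]
  m18 ⊆ --010,-0-1-,1--10
  m19 ⊆ -0-1- [E]
  m21 ⊆ --101,-01-1
  m22 ⊆ -0-1-,1--10
  m23 ⊆ -0-1-,-01-1
  m25 ⊆ -1-01 [E]
  m26 ⊆ --010,1--10
  m28 ⊆ -110-,111-0
  m29 ⊆ --101,-1-01,-110-
  m30 ⊆ 1--10,111-0
E = {-0-1-, -1-01, 0---1, 00---}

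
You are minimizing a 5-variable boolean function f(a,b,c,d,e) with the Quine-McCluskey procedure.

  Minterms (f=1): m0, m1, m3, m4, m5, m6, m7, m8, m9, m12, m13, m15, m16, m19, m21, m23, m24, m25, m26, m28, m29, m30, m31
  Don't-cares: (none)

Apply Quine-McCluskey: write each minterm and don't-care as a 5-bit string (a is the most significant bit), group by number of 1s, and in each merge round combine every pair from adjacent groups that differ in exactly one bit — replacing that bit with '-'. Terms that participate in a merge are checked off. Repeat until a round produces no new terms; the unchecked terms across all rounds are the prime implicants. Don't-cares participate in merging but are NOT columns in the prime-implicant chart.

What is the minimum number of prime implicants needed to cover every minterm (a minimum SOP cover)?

size-2^0 implicants → 00000(✓)  00001(✓)  00011(✓)  00100(✓)  00101(✓)  00110(✓)  00111(✓)  01000(✓)  01001(✓)  01100(✓)  01101(✓)  01111(✓)  10000(✓)  10011(✓)  10101(✓)  10111(✓)  11000(✓)  11001(✓)  11010(✓)  11100(✓)  11101(✓)  11110(✓)  11111(✓)
size-2^1 implicants → -0000(✓)  -0011(✓)  -0101(✓)  -0111(✓)  -1000(✓)  -1001(✓)  -1100(✓)  -1101(✓)  -1111(✓)  0-000(✓)  0-001(✓)  0-100(✓)  0-101(✓)  0-111(✓)  00-00(✓)  00-01(✓)  00-11(✓)  000-1(✓)  0000-(✓)  001-0(✓)  001-1(✓)  0010-(✓)  0011-(✓)  01-00(✓)  01-01(✓)  0100-(✓)  011-1(✓)  0110-(✓)  1-000(✓)  1-101(✓)  1-111(✓)  10-11(✓)  101-1(✓)  11-00(✓)  11-01(✓)  11-10(✓)  110-0(✓)  1100-(✓)  111-0(✓)  111-1(✓)  1110-(✓)  1111-(✓)
size-2^2 implicants → --000  --101(✓)  --111(✓)  -0-11  -01-1(✓)  -1-00(✓)  -1-01(✓)  -100-(✓)  -11-1(✓)  -110-(✓)  0--00(✓)  0--01(✓)  0-00-(✓)  0-1-1(✓)  0-10-(✓)  00--1  00-0-(✓)  001--  01-0-(✓)  1-1-1(✓)  11--0  11-0-(✓)  111--
size-2^3 implicants → --1-1  -1-0-  0--0-
Unchecked terms (primes): --000, --1-1, -0-11, -1-0-, 0--0-, 00--1, 001--, 11--0, 111--
Minterm coverage:
  m0 ⊆ --000,0--0-
  m1 ⊆ 0--0-,00--1
  m3 ⊆ -0-11,00--1
  m4 ⊆ 0--0-,001--
  m5 ⊆ --1-1,0--0-,00--1,001--
  m6 ⊆ 001-- [E]
  m7 ⊆ --1-1,-0-11,00--1,001--
  m8 ⊆ --000,-1-0-,0--0-
  m9 ⊆ -1-0-,0--0-
  m12 ⊆ -1-0-,0--0-
  m13 ⊆ --1-1,-1-0-,0--0-
  m15 ⊆ --1-1 [E]
  m16 ⊆ --000 [E]
  m19 ⊆ -0-11 [E]
  m21 ⊆ --1-1 [E]
  m23 ⊆ --1-1,-0-11
  m24 ⊆ --000,-1-0-,11--0
  m25 ⊆ -1-0- [E]
  m26 ⊆ 11--0 [E]
  m28 ⊆ -1-0-,11--0,111--
  m29 ⊆ --1-1,-1-0-,111--
  m30 ⊆ 11--0,111--
  m31 ⊆ --1-1,111--
E = {--000, --1-1, -0-11, -1-0-, 001--, 11--0}
Petrick residual → 0--0-
Cover = c'd'e' + ce + b'de + bd' + a'd' + a'b'c + abe'  |cover|=7

7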